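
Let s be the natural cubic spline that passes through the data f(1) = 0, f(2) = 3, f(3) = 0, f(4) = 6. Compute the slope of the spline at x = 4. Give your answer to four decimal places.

8.8000

Put M_i = s'' at the i-th knot. Here h = (1, 1, 1) and Δ = (3, -3, 6), so the interior equations h_(i-1)·M_(i-1) + 2(h_(i-1)+h_i)·M_i + h_i·M_(i+1) = 6(Δ_i − Δ_(i-1)) read
  1·M_0 + 4·M_1 + 1·M_2 = 6(Δ_1 - Δ_0) = -36
  1·M_1 + 4·M_2 + 1·M_3 = 6(Δ_2 - Δ_1) = 54
Natural end conditions: M_0 = M_3 = 0.
Solving: M_0 = 0, M_1 = -66/5, M_2 = 84/5, M_3 = 0.
On [3, 4], s'(x) = b_2 + 2c_2·(x - 3) + 3d_2·(x - 3)² with b_2 = Δ_2 - h_2(2M_2 + M_3)/6 = 2/5, c_2 = M_2/2 = 42/5, d_2 = (M_3 - M_2)/(6h_2) = -14/5. So s'(4) = 44/5.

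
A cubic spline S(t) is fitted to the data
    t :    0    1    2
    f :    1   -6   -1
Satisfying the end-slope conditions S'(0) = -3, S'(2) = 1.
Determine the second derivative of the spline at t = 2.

Let M_i = S''(x_i). Step sizes h_i = 1, 1; slopes of the chords Δ_i = (y_(i+1) - y_i)/h_i = -7, 5.
  1·M_0 + 4·M_1 + 1·M_2 = 6(Δ_1 - Δ_0) = 72
Clamped end conditions give two more equations: 2h_0·M_0 + h_0·M_1 = 6(Δ_0 - S'(0)) = -24 and h_1·M_1 + 2h_1·M_2 = 6(S'(2) - Δ_1) = -24.
Solving: M_0 = -28, M_1 = 32, M_2 = -28.

-28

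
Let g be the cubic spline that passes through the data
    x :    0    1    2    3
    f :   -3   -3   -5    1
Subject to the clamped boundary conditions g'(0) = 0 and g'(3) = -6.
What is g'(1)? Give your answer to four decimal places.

Let M_i = g''(x_i). Step sizes h_i = 1, 1, 1; slopes of the chords Δ_i = (y_(i+1) - y_i)/h_i = 0, -2, 6.
  1·M_0 + 4·M_1 + 1·M_2 = 6(Δ_1 - Δ_0) = -12
  1·M_1 + 4·M_2 + 1·M_3 = 6(Δ_2 - Δ_1) = 48
Clamped end conditions give two more equations: 2h_0·M_0 + h_0·M_1 = 6(Δ_0 - g'(0)) = 0 and h_2·M_2 + 2h_2·M_3 = 6(g'(3) - Δ_2) = -72.
Solving: M_0 = 28/5, M_1 = -56/5, M_2 = 136/5, M_3 = -248/5.
On [1, 2], g'(x) = b_1 + 2c_1·(x - 1) + 3d_1·(x - 1)² with b_1 = Δ_1 - h_1(2M_1 + M_2)/6 = -14/5, c_1 = M_1/2 = -28/5, d_1 = (M_2 - M_1)/(6h_1) = 32/5. So g'(1) = -14/5.

-2.8000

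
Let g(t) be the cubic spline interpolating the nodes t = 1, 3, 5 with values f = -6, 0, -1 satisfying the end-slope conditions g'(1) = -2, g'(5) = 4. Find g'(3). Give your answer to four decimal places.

With M_i denoting the second derivative at x_i, h_i = 2, 2, and Δ_i = (y_(i+1) − y_i)/h_i = 3, -1/2:
  2·M_0 + 8·M_1 + 2·M_2 = 6(Δ_1 - Δ_0) = -21
Clamped end conditions give two more equations: 2h_0·M_0 + h_0·M_1 = 6(Δ_0 - g'(1)) = 30 and h_1·M_1 + 2h_1·M_2 = 6(g'(5) - Δ_1) = 27.
Solving the tridiagonal system: M_0 = 93/8, M_1 = -33/4, M_2 = 87/8.
On [3, 5], g'(t) = b_1 + 2c_1·(t - 3) + 3d_1·(t - 3)² with b_1 = Δ_1 - h_1(2M_1 + M_2)/6 = 11/8, c_1 = M_1/2 = -33/8, d_1 = (M_2 - M_1)/(6h_1) = 51/32. So g'(3) = 11/8.

1.3750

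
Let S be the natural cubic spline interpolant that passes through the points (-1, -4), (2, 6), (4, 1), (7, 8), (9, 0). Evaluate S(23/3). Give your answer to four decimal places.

Write m_i for S''(x_i). With h_i = 3, 2, 3, 2 and divided differences Δ_i = 10/3, -5/2, 7/3, -4, the continuity of S' gives the tridiagonal system
  3·m_0 + 10·m_1 + 2·m_2 = 6(Δ_1 - Δ_0) = -35
  2·m_1 + 10·m_2 + 3·m_3 = 6(Δ_2 - Δ_1) = 29
  3·m_2 + 10·m_3 + 2·m_4 = 6(Δ_3 - Δ_2) = -38
Natural end conditions: m_0 = m_4 = 0.
Solving: m_0 = 0, m_1 = -1331/290, m_2 = 158/29, m_3 = -788/145, m_4 = 0.
On [7, 9], S(x) = 8 - 164/435·(x - 7) - 394/145·(x - 7)² + 197/435·(x - 7)³.
With (x - 7) = 2/3: S(23/3) = 15680/2349.

6.6752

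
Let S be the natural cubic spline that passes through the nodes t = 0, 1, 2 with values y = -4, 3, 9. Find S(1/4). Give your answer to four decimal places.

With m_i denoting the second derivative at x_i, h_i = 1, 1, and Δ_i = (y_(i+1) − y_i)/h_i = 7, 6:
  1·m_0 + 4·m_1 + 1·m_2 = 6(Δ_1 - Δ_0) = -6
Natural end conditions: m_0 = m_2 = 0.
Solving the tridiagonal system: m_0 = 0, m_1 = -3/2, m_2 = 0.
On [0, 1], S(t) = -4 + 29/4·t + 0·t² - 1/4·t³.
With t = 1/4: S(1/4) = -561/256.

-2.1914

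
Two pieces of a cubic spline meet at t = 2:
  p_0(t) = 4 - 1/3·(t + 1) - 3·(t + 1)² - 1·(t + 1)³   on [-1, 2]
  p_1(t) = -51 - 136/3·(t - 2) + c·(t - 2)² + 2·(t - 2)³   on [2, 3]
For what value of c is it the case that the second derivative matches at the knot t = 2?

p_0''(t) = -6 - 6·(t + 1), so p_0''(2) = -24. On the right, p_1''(2) = 2c, so c = -12.

-12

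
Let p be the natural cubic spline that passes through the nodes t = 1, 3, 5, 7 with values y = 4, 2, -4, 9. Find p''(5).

With M_i denoting the second derivative at x_i, h_i = 2, 2, 2, and Δ_i = (y_(i+1) − y_i)/h_i = -1, -3, 13/2:
  2·M_0 + 8·M_1 + 2·M_2 = 6(Δ_1 - Δ_0) = -12
  2·M_1 + 8·M_2 + 2·M_3 = 6(Δ_2 - Δ_1) = 57
Natural end conditions: M_0 = M_3 = 0.
Forward elimination and back-substitution give M_0 = 0, M_1 = -7/2, M_2 = 8, M_3 = 0.

8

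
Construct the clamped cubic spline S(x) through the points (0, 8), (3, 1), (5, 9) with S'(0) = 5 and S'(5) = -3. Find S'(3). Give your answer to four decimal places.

2.1000

Put M_i = S'' at the i-th knot. Here h = (3, 2) and Δ = (-7/3, 4), so the interior equations h_(i-1)·M_(i-1) + 2(h_(i-1)+h_i)·M_i + h_i·M_(i+1) = 6(Δ_i − Δ_(i-1)) read
  3·M_0 + 10·M_1 + 2·M_2 = 6(Δ_1 - Δ_0) = 38
Clamped end conditions give two more equations: 2h_0·M_0 + h_0·M_1 = 6(Δ_0 - S'(0)) = -44 and h_1·M_1 + 2h_1·M_2 = 6(S'(5) - Δ_1) = -42.
Forward elimination and back-substitution give M_0 = -191/15, M_1 = 54/5, M_2 = -159/10.
On [3, 5], S'(x) = b_1 + 2c_1·(x - 3) + 3d_1·(x - 3)² with b_1 = Δ_1 - h_1(2M_1 + M_2)/6 = 21/10, c_1 = M_1/2 = 27/5, d_1 = (M_2 - M_1)/(6h_1) = -89/40. So S'(3) = 21/10.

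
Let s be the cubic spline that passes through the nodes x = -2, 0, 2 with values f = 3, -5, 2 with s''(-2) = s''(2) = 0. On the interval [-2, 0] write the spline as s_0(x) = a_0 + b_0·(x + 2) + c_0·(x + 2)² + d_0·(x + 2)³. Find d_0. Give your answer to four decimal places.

0.4688

Write M_i for s''(x_i). With h_i = 2, 2 and divided differences Δ_i = -4, 7/2, the continuity of s' gives the tridiagonal system
  2·M_0 + 8·M_1 + 2·M_2 = 6(Δ_1 - Δ_0) = 45
Natural end conditions: M_0 = M_2 = 0.
Solving the tridiagonal system: M_0 = 0, M_1 = 45/8, M_2 = 0.
On [-2, 0], with s_0(x) = a_0 + b_0·(x + 2) + c_0·(x + 2)² + d_0·(x + 2)³: c_0 = M_0/2 = 0, d_0 = (M_1 - M_0)/(6h_0) = 15/32, b_0 = Δ_0 - h_0(2M_0 + M_1)/6 = -47/8.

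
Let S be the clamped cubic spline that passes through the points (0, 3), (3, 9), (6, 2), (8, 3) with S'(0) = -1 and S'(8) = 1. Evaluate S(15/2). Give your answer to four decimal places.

2.4391

Write M_i for S''(x_i). With h_i = 3, 3, 2 and divided differences Δ_i = 2, -7/3, 1/2, the continuity of S' gives the tridiagonal system
  3·M_0 + 12·M_1 + 3·M_2 = 6(Δ_1 - Δ_0) = -26
  3·M_1 + 10·M_2 + 2·M_3 = 6(Δ_2 - Δ_1) = 17
Clamped end conditions give two more equations: 2h_0·M_0 + h_0·M_1 = 6(Δ_0 - S'(0)) = 18 and h_2·M_2 + 2h_2·M_3 = 6(S'(8) - Δ_2) = 3.
Solving the tridiagonal system: M_0 = 583/114, M_1 = -241/57, M_2 = 119/38, M_3 = -31/38.
On [6, 8], S(x) = 2 - 25/19·(x - 6) + 119/76·(x - 6)² - 25/76·(x - 6)³.
With (x - 6) = 3/2: S(15/2) = 1483/608.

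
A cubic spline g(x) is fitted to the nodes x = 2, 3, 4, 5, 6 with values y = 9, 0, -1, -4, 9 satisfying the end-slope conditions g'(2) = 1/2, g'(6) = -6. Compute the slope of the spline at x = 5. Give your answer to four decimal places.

Put σ_i = g'' at the i-th knot. Here h = (1, 1, 1, 1) and Δ = (-9, -1, -3, 13), so the interior equations h_(i-1)·σ_(i-1) + 2(h_(i-1)+h_i)·σ_i + h_i·σ_(i+1) = 6(Δ_i − Δ_(i-1)) read
  1·σ_0 + 4·σ_1 + 1·σ_2 = 6(Δ_1 - Δ_0) = 48
  1·σ_1 + 4·σ_2 + 1·σ_3 = 6(Δ_2 - Δ_1) = -12
  1·σ_2 + 4·σ_3 + 1·σ_4 = 6(Δ_3 - Δ_2) = 96
Clamped end conditions give two more equations: 2h_0·σ_0 + h_0·σ_1 = 6(Δ_0 - g'(2)) = -57 and h_3·σ_3 + 2h_3·σ_4 = 6(g'(6) - Δ_3) = -114.
Forward elimination and back-substitution give σ_0 = -2389/56, σ_1 = 793/28, σ_2 = -181/8, σ_3 = 1405/28, σ_4 = -4597/56.
On [5, 6], g'(x) = b_3 + 2c_3·(x - 5) + 3d_3·(x - 5)² with b_3 = Δ_3 - h_3(2σ_3 + σ_4)/6 = 1115/112, c_3 = σ_3/2 = 1405/56, d_3 = (σ_4 - σ_3)/(6h_3) = -2469/112. So g'(5) = 1115/112.

9.9554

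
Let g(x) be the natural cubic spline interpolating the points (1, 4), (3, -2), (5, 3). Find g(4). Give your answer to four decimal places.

-0.5313

Write σ_i for g''(x_i). With h_i = 2, 2 and divided differences Δ_i = -3, 5/2, the continuity of g' gives the tridiagonal system
  2·σ_0 + 8·σ_1 + 2·σ_2 = 6(Δ_1 - Δ_0) = 33
Natural end conditions: σ_0 = σ_2 = 0.
Solving: σ_0 = 0, σ_1 = 33/8, σ_2 = 0.
On [3, 5], g(x) = -2 - 1/4·(x - 3) + 33/16·(x - 3)² - 11/32·(x - 3)³.
With (x - 3) = 1: g(4) = -17/32.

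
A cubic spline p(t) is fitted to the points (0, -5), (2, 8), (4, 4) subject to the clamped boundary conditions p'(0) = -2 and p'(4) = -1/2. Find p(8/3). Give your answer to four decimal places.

8.2222

Let M_i = p''(x_i). Step sizes h_i = 2, 2; slopes of the chords Δ_i = (y_(i+1) - y_i)/h_i = 13/2, -2.
  2·M_0 + 8·M_1 + 2·M_2 = 6(Δ_1 - Δ_0) = -51
Clamped end conditions give two more equations: 2h_0·M_0 + h_0·M_1 = 6(Δ_0 - p'(0)) = 51 and h_1·M_1 + 2h_1·M_2 = 6(p'(4) - Δ_1) = 9.
Solving the tridiagonal system: M_0 = 39/2, M_1 = -27/2, M_2 = 9.
On [2, 4], p(t) = 8 + 4·(t - 2) - 27/4·(t - 2)² + 15/8·(t - 2)³.
With (t - 2) = 2/3: p(8/3) = 74/9.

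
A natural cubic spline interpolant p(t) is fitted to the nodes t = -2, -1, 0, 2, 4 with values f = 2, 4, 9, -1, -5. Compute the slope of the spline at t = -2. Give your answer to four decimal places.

With σ_i denoting the second derivative at x_i, h_i = 1, 1, 2, 2, and Δ_i = (y_(i+1) − y_i)/h_i = 2, 5, -5, -2:
  1·σ_0 + 4·σ_1 + 1·σ_2 = 6(Δ_1 - Δ_0) = 18
  1·σ_1 + 6·σ_2 + 2·σ_3 = 6(Δ_2 - Δ_1) = -60
  2·σ_2 + 8·σ_3 + 2·σ_4 = 6(Δ_3 - Δ_2) = 18
Natural end conditions: σ_0 = σ_4 = 0.
Forward elimination and back-substitution give σ_0 = 0, σ_1 = 109/14, σ_2 = -92/7, σ_3 = 155/28, σ_4 = 0.
On [-2, -1], p'(t) = b_0 + 2c_0·(t + 2) + 3d_0·(t + 2)² with b_0 = Δ_0 - h_0(2σ_0 + σ_1)/6 = 59/84, c_0 = σ_0/2 = 0, d_0 = (σ_1 - σ_0)/(6h_0) = 109/84. So p'(-2) = 59/84.

0.7024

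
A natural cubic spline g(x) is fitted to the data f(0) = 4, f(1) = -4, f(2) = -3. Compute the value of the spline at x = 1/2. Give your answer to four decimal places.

-0.8438

With m_i denoting the second derivative at x_i, h_i = 1, 1, and Δ_i = (y_(i+1) − y_i)/h_i = -8, 1:
  1·m_0 + 4·m_1 + 1·m_2 = 6(Δ_1 - Δ_0) = 54
Natural end conditions: m_0 = m_2 = 0.
Solving the tridiagonal system: m_0 = 0, m_1 = 27/2, m_2 = 0.
On [0, 1], g(x) = 4 - 41/4·x + 0·x² + 9/4·x³.
With x = 1/2: g(1/2) = -27/32.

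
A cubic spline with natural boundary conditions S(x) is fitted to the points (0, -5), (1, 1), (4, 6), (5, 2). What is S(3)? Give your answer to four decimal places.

7.1495

Put M_i = S'' at the i-th knot. Here h = (1, 3, 1) and Δ = (6, 5/3, -4), so the interior equations h_(i-1)·M_(i-1) + 2(h_(i-1)+h_i)·M_i + h_i·M_(i+1) = 6(Δ_i − Δ_(i-1)) read
  1·M_0 + 8·M_1 + 3·M_2 = 6(Δ_1 - Δ_0) = -26
  3·M_1 + 8·M_2 + 1·M_3 = 6(Δ_2 - Δ_1) = -34
Natural end conditions: M_0 = M_3 = 0.
Hence M_0 = 0, M_1 = -106/55, M_2 = -194/55, M_3 = 0.
On [1, 4], S(x) = 1 + 884/165·(x - 1) - 53/55·(x - 1)² - 4/45·(x - 1)³.
With (x - 1) = 2: S(3) = 3539/495.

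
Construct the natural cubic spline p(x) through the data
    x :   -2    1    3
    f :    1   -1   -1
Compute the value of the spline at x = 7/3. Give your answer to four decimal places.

-1.0790

Put M_i = p'' at the i-th knot. Here h = (3, 2) and Δ = (-2/3, 0), so the interior equations h_(i-1)·M_(i-1) + 2(h_(i-1)+h_i)·M_i + h_i·M_(i+1) = 6(Δ_i − Δ_(i-1)) read
  3·M_0 + 10·M_1 + 2·M_2 = 6(Δ_1 - Δ_0) = 4
Natural end conditions: M_0 = M_2 = 0.
Solving: M_0 = 0, M_1 = 2/5, M_2 = 0.
On [1, 3], p(x) = -1 - 4/15·(x - 1) + 1/5·(x - 1)² - 1/30·(x - 1)³.
With (x - 1) = 4/3: p(7/3) = -437/405.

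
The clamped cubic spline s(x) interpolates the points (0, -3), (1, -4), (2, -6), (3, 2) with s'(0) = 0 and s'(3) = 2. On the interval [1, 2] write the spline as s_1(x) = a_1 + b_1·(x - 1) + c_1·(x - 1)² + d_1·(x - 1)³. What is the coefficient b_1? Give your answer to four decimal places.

Put σ_i = s'' at the i-th knot. Here h = (1, 1, 1) and Δ = (-1, -2, 8), so the interior equations h_(i-1)·σ_(i-1) + 2(h_(i-1)+h_i)·σ_i + h_i·σ_(i+1) = 6(Δ_i − Δ_(i-1)) read
  1·σ_0 + 4·σ_1 + 1·σ_2 = 6(Δ_1 - Δ_0) = -6
  1·σ_1 + 4·σ_2 + 1·σ_3 = 6(Δ_2 - Δ_1) = 60
Clamped end conditions give two more equations: 2h_0·σ_0 + h_0·σ_1 = 6(Δ_0 - s'(0)) = -6 and h_2·σ_2 + 2h_2·σ_3 = 6(s'(3) - Δ_2) = -36.
Hence σ_0 = 14/15, σ_1 = -118/15, σ_2 = 368/15, σ_3 = -454/15.
On [1, 2], with s_1(x) = a_1 + b_1·(x - 1) + c_1·(x - 1)² + d_1·(x - 1)³: c_1 = σ_1/2 = -59/15, d_1 = (σ_2 - σ_1)/(6h_1) = 27/5, b_1 = Δ_1 - h_1(2σ_1 + σ_2)/6 = -52/15.

-3.4667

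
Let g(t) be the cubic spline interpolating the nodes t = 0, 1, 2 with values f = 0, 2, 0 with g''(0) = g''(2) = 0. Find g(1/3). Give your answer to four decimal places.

0.9630

With m_i denoting the second derivative at x_i, h_i = 1, 1, and Δ_i = (y_(i+1) − y_i)/h_i = 2, -2:
  1·m_0 + 4·m_1 + 1·m_2 = 6(Δ_1 - Δ_0) = -24
Natural end conditions: m_0 = m_2 = 0.
Solving the tridiagonal system: m_0 = 0, m_1 = -6, m_2 = 0.
On [0, 1], g(t) = 0 + 3·t + 0·t² - 1·t³.
With t = 1/3: g(1/3) = 26/27.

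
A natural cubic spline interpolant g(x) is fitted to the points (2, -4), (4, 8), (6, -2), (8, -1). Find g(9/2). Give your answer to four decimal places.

6.6344

Let σ_i = g''(x_i). Step sizes h_i = 2, 2, 2; slopes of the chords Δ_i = (y_(i+1) - y_i)/h_i = 6, -5, 1/2.
  2·σ_0 + 8·σ_1 + 2·σ_2 = 6(Δ_1 - Δ_0) = -66
  2·σ_1 + 8·σ_2 + 2·σ_3 = 6(Δ_2 - Δ_1) = 33
Natural end conditions: σ_0 = σ_3 = 0.
Solving: σ_0 = 0, σ_1 = -99/10, σ_2 = 33/5, σ_3 = 0.
On [4, 6], g(x) = 8 - 3/5·(x - 4) - 99/20·(x - 4)² + 11/8·(x - 4)³.
With (x - 4) = 1/2: g(9/2) = 2123/320.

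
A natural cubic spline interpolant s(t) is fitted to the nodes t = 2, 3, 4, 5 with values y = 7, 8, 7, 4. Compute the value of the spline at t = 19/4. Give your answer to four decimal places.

Let M_i = s''(x_i). Step sizes h_i = 1, 1, 1; slopes of the chords Δ_i = (y_(i+1) - y_i)/h_i = 1, -1, -3.
  1·M_0 + 4·M_1 + 1·M_2 = 6(Δ_1 - Δ_0) = -12
  1·M_1 + 4·M_2 + 1·M_3 = 6(Δ_2 - Δ_1) = -12
Natural end conditions: M_0 = M_3 = 0.
Solving the tridiagonal system: M_0 = 0, M_1 = -12/5, M_2 = -12/5, M_3 = 0.
On [4, 5], s(t) = 7 - 11/5·(t - 4) - 6/5·(t - 4)² + 2/5·(t - 4)³.
With (t - 4) = 3/4: s(19/4) = 155/32.

4.8438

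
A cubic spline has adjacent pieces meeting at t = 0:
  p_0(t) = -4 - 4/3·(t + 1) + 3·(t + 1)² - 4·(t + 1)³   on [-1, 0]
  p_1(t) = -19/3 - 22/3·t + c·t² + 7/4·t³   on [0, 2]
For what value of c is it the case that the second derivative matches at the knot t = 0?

p_0''(t) = 6 - 24·(t + 1), so p_0''(0) = -18. On the right, p_1''(0) = 2c, so c = -9.

-9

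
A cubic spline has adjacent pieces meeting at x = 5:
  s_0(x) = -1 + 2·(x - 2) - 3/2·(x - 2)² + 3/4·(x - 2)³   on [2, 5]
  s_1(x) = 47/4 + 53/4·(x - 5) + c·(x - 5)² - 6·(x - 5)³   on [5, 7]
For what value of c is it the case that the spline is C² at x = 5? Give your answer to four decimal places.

5.2500

s_0''(x) = -3 + 9/2·(x - 2), so s_0''(5) = 21/2. On the right, s_1''(5) = 2c, so c = 21/4.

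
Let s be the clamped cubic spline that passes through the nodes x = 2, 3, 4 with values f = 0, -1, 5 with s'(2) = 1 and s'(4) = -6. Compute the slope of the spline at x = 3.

5

With M_i denoting the second derivative at x_i, h_i = 1, 1, and Δ_i = (y_(i+1) − y_i)/h_i = -1, 6:
  1·M_0 + 4·M_1 + 1·M_2 = 6(Δ_1 - Δ_0) = 42
Clamped end conditions give two more equations: 2h_0·M_0 + h_0·M_1 = 6(Δ_0 - s'(2)) = -12 and h_1·M_1 + 2h_1·M_2 = 6(s'(4) - Δ_1) = -72.
Solving the tridiagonal system: M_0 = -20, M_1 = 28, M_2 = -50.
On [3, 4], s'(x) = b_1 + 2c_1·(x - 3) + 3d_1·(x - 3)² with b_1 = Δ_1 - h_1(2M_1 + M_2)/6 = 5, c_1 = M_1/2 = 14, d_1 = (M_2 - M_1)/(6h_1) = -13. So s'(3) = 5.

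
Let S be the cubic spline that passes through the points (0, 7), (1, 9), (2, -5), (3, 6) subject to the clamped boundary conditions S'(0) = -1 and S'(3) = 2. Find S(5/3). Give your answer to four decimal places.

Write M_i for S''(x_i). With h_i = 1, 1, 1 and divided differences Δ_i = 2, -14, 11, the continuity of S' gives the tridiagonal system
  1·M_0 + 4·M_1 + 1·M_2 = 6(Δ_1 - Δ_0) = -96
  1·M_1 + 4·M_2 + 1·M_3 = 6(Δ_2 - Δ_1) = 150
Clamped end conditions give two more equations: 2h_0·M_0 + h_0·M_1 = 6(Δ_0 - S'(0)) = 18 and h_2·M_2 + 2h_2·M_3 = 6(S'(3) - Δ_2) = -54.
Solving: M_0 = 166/5, M_1 = -242/5, M_2 = 322/5, M_3 = -296/5.
On [1, 2], S(x) = 9 - 43/5·(x - 1) - 121/5·(x - 1)² + 94/5·(x - 1)³.
With (x - 1) = 2/3: S(5/3) = -259/135.

-1.9185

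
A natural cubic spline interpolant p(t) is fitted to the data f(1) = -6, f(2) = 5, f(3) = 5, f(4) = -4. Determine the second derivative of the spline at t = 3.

Put M_i = p'' at the i-th knot. Here h = (1, 1, 1) and Δ = (11, 0, -9), so the interior equations h_(i-1)·M_(i-1) + 2(h_(i-1)+h_i)·M_i + h_i·M_(i+1) = 6(Δ_i − Δ_(i-1)) read
  1·M_0 + 4·M_1 + 1·M_2 = 6(Δ_1 - Δ_0) = -66
  1·M_1 + 4·M_2 + 1·M_3 = 6(Δ_2 - Δ_1) = -54
Natural end conditions: M_0 = M_3 = 0.
Solving the tridiagonal system: M_0 = 0, M_1 = -14, M_2 = -10, M_3 = 0.

-10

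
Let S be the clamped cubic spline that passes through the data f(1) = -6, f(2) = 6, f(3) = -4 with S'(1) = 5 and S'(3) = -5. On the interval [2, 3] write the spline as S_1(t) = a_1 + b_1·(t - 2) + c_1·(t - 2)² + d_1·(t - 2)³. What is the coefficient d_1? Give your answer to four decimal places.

16.5000

Write m_i for S''(x_i). With h_i = 1, 1 and divided differences Δ_i = 12, -10, the continuity of S' gives the tridiagonal system
  1·m_0 + 4·m_1 + 1·m_2 = 6(Δ_1 - Δ_0) = -132
Clamped end conditions give two more equations: 2h_0·m_0 + h_0·m_1 = 6(Δ_0 - S'(1)) = 42 and h_1·m_1 + 2h_1·m_2 = 6(S'(3) - Δ_1) = 30.
Solving: m_0 = 49, m_1 = -56, m_2 = 43.
On [2, 3], with S_1(t) = a_1 + b_1·(t - 2) + c_1·(t - 2)² + d_1·(t - 2)³: c_1 = m_1/2 = -28, d_1 = (m_2 - m_1)/(6h_1) = 33/2, b_1 = Δ_1 - h_1(2m_1 + m_2)/6 = 3/2.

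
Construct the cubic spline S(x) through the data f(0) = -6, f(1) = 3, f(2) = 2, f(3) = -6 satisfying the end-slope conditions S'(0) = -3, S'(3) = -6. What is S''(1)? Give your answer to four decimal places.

Write M_i for S''(x_i). With h_i = 1, 1, 1 and divided differences Δ_i = 9, -1, -8, the continuity of S' gives the tridiagonal system
  1·M_0 + 4·M_1 + 1·M_2 = 6(Δ_1 - Δ_0) = -60
  1·M_1 + 4·M_2 + 1·M_3 = 6(Δ_2 - Δ_1) = -42
Clamped end conditions give two more equations: 2h_0·M_0 + h_0·M_1 = 6(Δ_0 - S'(0)) = 72 and h_2·M_2 + 2h_2·M_3 = 6(S'(3) - Δ_2) = 12.
Hence M_0 = 244/5, M_1 = -128/5, M_2 = -32/5, M_3 = 46/5.

-25.6000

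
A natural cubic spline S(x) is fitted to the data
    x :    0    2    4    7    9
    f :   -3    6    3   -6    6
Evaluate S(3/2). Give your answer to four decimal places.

4.6314

Put M_i = S'' at the i-th knot. Here h = (2, 2, 3, 2) and Δ = (9/2, -3/2, -3, 6), so the interior equations h_(i-1)·M_(i-1) + 2(h_(i-1)+h_i)·M_i + h_i·M_(i+1) = 6(Δ_i − Δ_(i-1)) read
  2·M_0 + 8·M_1 + 2·M_2 = 6(Δ_1 - Δ_0) = -36
  2·M_1 + 10·M_2 + 3·M_3 = 6(Δ_2 - Δ_1) = -9
  3·M_2 + 10·M_3 + 2·M_4 = 6(Δ_3 - Δ_2) = 54
Natural end conditions: M_0 = M_4 = 0.
Solving: M_0 = 0, M_1 = -693/172, M_2 = -81/43, M_3 = 513/86, M_4 = 0.
On [0, 2], S(x) = -3 + 1005/172·x + 0·x² - 231/688·x³.
With x = 3/2: S(3/2) = 25491/5504.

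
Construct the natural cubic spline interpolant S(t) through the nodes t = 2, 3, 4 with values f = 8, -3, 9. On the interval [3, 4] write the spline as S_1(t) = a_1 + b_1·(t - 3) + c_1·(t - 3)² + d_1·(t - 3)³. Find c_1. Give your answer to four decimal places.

17.2500

Put σ_i = S'' at the i-th knot. Here h = (1, 1) and Δ = (-11, 12), so the interior equations h_(i-1)·σ_(i-1) + 2(h_(i-1)+h_i)·σ_i + h_i·σ_(i+1) = 6(Δ_i − Δ_(i-1)) read
  1·σ_0 + 4·σ_1 + 1·σ_2 = 6(Δ_1 - Δ_0) = 138
Natural end conditions: σ_0 = σ_2 = 0.
Forward elimination and back-substitution give σ_0 = 0, σ_1 = 69/2, σ_2 = 0.
On [3, 4], with S_1(t) = a_1 + b_1·(t - 3) + c_1·(t - 3)² + d_1·(t - 3)³: c_1 = σ_1/2 = 69/4, d_1 = (σ_2 - σ_1)/(6h_1) = -23/4, b_1 = Δ_1 - h_1(2σ_1 + σ_2)/6 = 1/2.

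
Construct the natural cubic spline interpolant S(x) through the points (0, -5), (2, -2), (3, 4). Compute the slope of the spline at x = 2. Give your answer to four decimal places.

4.5000

With M_i denoting the second derivative at x_i, h_i = 2, 1, and Δ_i = (y_(i+1) − y_i)/h_i = 3/2, 6:
  2·M_0 + 6·M_1 + 1·M_2 = 6(Δ_1 - Δ_0) = 27
Natural end conditions: M_0 = M_2 = 0.
Solving the tridiagonal system: M_0 = 0, M_1 = 9/2, M_2 = 0.
On [2, 3], S'(x) = b_1 + 2c_1·(x - 2) + 3d_1·(x - 2)² with b_1 = Δ_1 - h_1(2M_1 + M_2)/6 = 9/2, c_1 = M_1/2 = 9/4, d_1 = (M_2 - M_1)/(6h_1) = -3/4. So S'(2) = 9/2.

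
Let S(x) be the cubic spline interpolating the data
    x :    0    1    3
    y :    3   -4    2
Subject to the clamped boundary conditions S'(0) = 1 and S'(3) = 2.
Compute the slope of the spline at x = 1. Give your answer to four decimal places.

Let M_i = S''(x_i). Step sizes h_i = 1, 2; slopes of the chords Δ_i = (y_(i+1) - y_i)/h_i = -7, 3.
  1·M_0 + 6·M_1 + 2·M_2 = 6(Δ_1 - Δ_0) = 60
Clamped end conditions give two more equations: 2h_0·M_0 + h_0·M_1 = 6(Δ_0 - S'(0)) = -48 and h_1·M_1 + 2h_1·M_2 = 6(S'(3) - Δ_1) = -6.
Solving: M_0 = -101/3, M_1 = 58/3, M_2 = -67/6.
On [1, 3], S'(x) = b_1 + 2c_1·(x - 1) + 3d_1·(x - 1)² with b_1 = Δ_1 - h_1(2M_1 + M_2)/6 = -37/6, c_1 = M_1/2 = 29/3, d_1 = (M_2 - M_1)/(6h_1) = -61/24. So S'(1) = -37/6.

-6.1667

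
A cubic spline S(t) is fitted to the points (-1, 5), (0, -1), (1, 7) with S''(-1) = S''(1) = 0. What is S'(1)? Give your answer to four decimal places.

11.5000

With m_i denoting the second derivative at x_i, h_i = 1, 1, and Δ_i = (y_(i+1) − y_i)/h_i = -6, 8:
  1·m_0 + 4·m_1 + 1·m_2 = 6(Δ_1 - Δ_0) = 84
Natural end conditions: m_0 = m_2 = 0.
Solving the tridiagonal system: m_0 = 0, m_1 = 21, m_2 = 0.
On [0, 1], S'(t) = b_1 + 2c_1·t + 3d_1·t² with b_1 = Δ_1 - h_1(2m_1 + m_2)/6 = 1, c_1 = m_1/2 = 21/2, d_1 = (m_2 - m_1)/(6h_1) = -7/2. So S'(1) = 23/2.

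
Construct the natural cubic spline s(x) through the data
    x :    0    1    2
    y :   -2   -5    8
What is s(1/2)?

-5

Write σ_i for s''(x_i). With h_i = 1, 1 and divided differences Δ_i = -3, 13, the continuity of s' gives the tridiagonal system
  1·σ_0 + 4·σ_1 + 1·σ_2 = 6(Δ_1 - Δ_0) = 96
Natural end conditions: σ_0 = σ_2 = 0.
Forward elimination and back-substitution give σ_0 = 0, σ_1 = 24, σ_2 = 0.
On [0, 1], s(x) = -2 - 7·x + 0·x² + 4·x³.
With x = 1/2: s(1/2) = -5.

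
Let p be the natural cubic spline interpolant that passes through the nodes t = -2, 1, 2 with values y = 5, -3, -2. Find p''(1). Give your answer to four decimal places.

2.7500

With m_i denoting the second derivative at x_i, h_i = 3, 1, and Δ_i = (y_(i+1) − y_i)/h_i = -8/3, 1:
  3·m_0 + 8·m_1 + 1·m_2 = 6(Δ_1 - Δ_0) = 22
Natural end conditions: m_0 = m_2 = 0.
Hence m_0 = 0, m_1 = 11/4, m_2 = 0.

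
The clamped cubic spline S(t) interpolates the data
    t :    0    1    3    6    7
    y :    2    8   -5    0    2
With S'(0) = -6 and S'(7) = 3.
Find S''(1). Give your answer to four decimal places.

With σ_i denoting the second derivative at x_i, h_i = 1, 2, 3, 1, and Δ_i = (y_(i+1) − y_i)/h_i = 6, -13/2, 5/3, 2:
  1·σ_0 + 6·σ_1 + 2·σ_2 = 6(Δ_1 - Δ_0) = -75
  2·σ_1 + 10·σ_2 + 3·σ_3 = 6(Δ_2 - Δ_1) = 49
  3·σ_2 + 8·σ_3 + 1·σ_4 = 6(Δ_3 - Δ_2) = 2
Clamped end conditions give two more equations: 2h_0·σ_0 + h_0·σ_1 = 6(Δ_0 - S'(0)) = 72 and h_3·σ_3 + 2h_3·σ_4 = 6(S'(7) - Δ_3) = 6.
Forward elimination and back-substitution give σ_0 = 10681/222, σ_1 = -2689/111, σ_2 = 4937/444, σ_3 = -339/74, σ_4 = 783/148.

-24.2252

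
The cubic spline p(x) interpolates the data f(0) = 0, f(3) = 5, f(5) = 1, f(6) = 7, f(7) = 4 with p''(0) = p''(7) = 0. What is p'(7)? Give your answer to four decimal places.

-5.7632

Write M_i for p''(x_i). With h_i = 3, 2, 1, 1 and divided differences Δ_i = 5/3, -2, 6, -3, the continuity of p' gives the tridiagonal system
  3·M_0 + 10·M_1 + 2·M_2 = 6(Δ_1 - Δ_0) = -22
  2·M_1 + 6·M_2 + 1·M_3 = 6(Δ_2 - Δ_1) = 48
  1·M_2 + 4·M_3 + 1·M_4 = 6(Δ_3 - Δ_2) = -54
Natural end conditions: M_0 = M_4 = 0.
Solving the tridiagonal system: M_0 = 0, M_1 = -499/107, M_2 = 1318/107, M_3 = -1774/107, M_4 = 0.
On [6, 7], p'(x) = b_3 + 2c_3·(x - 6) + 3d_3·(x - 6)² with b_3 = Δ_3 - h_3(2M_3 + M_4)/6 = 811/321, c_3 = M_3/2 = -887/107, d_3 = (M_4 - M_3)/(6h_3) = 887/321. So p'(7) = -1850/321.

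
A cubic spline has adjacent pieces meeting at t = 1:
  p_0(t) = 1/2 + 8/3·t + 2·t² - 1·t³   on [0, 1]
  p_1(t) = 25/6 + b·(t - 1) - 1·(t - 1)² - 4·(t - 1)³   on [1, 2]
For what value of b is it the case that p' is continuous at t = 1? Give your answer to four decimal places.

p_0'(t) = 8/3 + 4·t - 3·t², so p_0'(1) = 11/3. On the right, p_1'(1) = b, so b = 11/3.

3.6667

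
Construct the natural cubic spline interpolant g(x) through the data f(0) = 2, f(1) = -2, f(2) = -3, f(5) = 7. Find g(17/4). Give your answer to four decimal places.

Let σ_i = g''(x_i). Step sizes h_i = 1, 1, 3; slopes of the chords Δ_i = (y_(i+1) - y_i)/h_i = -4, -1, 10/3.
  1·σ_0 + 4·σ_1 + 1·σ_2 = 6(Δ_1 - Δ_0) = 18
  1·σ_1 + 8·σ_2 + 3·σ_3 = 6(Δ_2 - Δ_1) = 26
Natural end conditions: σ_0 = σ_3 = 0.
Hence σ_0 = 0, σ_1 = 118/31, σ_2 = 86/31, σ_3 = 0.
On [2, 5], g(x) = -3 + 52/93·(x - 2) + 43/31·(x - 2)² - 43/279·(x - 2)³.
With (x - 2) = 9/4: g(17/4) = 6993/1984.

3.5247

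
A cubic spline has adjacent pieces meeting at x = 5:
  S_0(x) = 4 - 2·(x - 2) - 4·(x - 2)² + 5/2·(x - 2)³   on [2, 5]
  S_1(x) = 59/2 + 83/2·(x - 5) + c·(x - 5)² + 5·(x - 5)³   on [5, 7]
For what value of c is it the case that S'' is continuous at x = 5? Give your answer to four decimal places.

S_0''(x) = -8 + 15·(x - 2), so S_0''(5) = 37. On the right, S_1''(5) = 2c, so c = 37/2.

18.5000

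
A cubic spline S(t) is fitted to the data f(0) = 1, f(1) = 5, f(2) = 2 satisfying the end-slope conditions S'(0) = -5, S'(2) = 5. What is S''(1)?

-31

Put M_i = S'' at the i-th knot. Here h = (1, 1) and Δ = (4, -3), so the interior equations h_(i-1)·M_(i-1) + 2(h_(i-1)+h_i)·M_i + h_i·M_(i+1) = 6(Δ_i − Δ_(i-1)) read
  1·M_0 + 4·M_1 + 1·M_2 = 6(Δ_1 - Δ_0) = -42
Clamped end conditions give two more equations: 2h_0·M_0 + h_0·M_1 = 6(Δ_0 - S'(0)) = 54 and h_1·M_1 + 2h_1·M_2 = 6(S'(2) - Δ_1) = 48.
Forward elimination and back-substitution give M_0 = 85/2, M_1 = -31, M_2 = 79/2.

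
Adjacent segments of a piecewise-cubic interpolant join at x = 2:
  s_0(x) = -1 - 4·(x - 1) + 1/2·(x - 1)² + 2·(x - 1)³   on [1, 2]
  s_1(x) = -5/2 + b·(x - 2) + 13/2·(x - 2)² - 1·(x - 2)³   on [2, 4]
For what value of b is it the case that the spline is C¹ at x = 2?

s_0'(x) = -4 + 1·(x - 1) + 6·(x - 1)², so s_0'(2) = 3. On the right, s_1'(2) = b, so b = 3.

3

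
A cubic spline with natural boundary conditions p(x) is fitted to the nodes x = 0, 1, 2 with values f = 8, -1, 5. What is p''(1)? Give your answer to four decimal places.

22.5000

With M_i denoting the second derivative at x_i, h_i = 1, 1, and Δ_i = (y_(i+1) − y_i)/h_i = -9, 6:
  1·M_0 + 4·M_1 + 1·M_2 = 6(Δ_1 - Δ_0) = 90
Natural end conditions: M_0 = M_2 = 0.
Solving the tridiagonal system: M_0 = 0, M_1 = 45/2, M_2 = 0.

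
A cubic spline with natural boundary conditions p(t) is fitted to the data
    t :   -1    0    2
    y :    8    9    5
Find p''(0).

-3

Put m_i = p'' at the i-th knot. Here h = (1, 2) and Δ = (1, -2), so the interior equations h_(i-1)·m_(i-1) + 2(h_(i-1)+h_i)·m_i + h_i·m_(i+1) = 6(Δ_i − Δ_(i-1)) read
  1·m_0 + 6·m_1 + 2·m_2 = 6(Δ_1 - Δ_0) = -18
Natural end conditions: m_0 = m_2 = 0.
Solving the tridiagonal system: m_0 = 0, m_1 = -3, m_2 = 0.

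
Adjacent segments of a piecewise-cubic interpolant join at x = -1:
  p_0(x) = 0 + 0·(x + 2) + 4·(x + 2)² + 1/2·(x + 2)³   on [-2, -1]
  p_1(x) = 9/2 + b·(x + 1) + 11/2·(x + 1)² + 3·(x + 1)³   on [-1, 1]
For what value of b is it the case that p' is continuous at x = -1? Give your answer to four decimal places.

p_0'(x) = 0 + 8·(x + 2) + 3/2·(x + 2)², so p_0'(-1) = 19/2. On the right, p_1'(-1) = b, so b = 19/2.

9.5000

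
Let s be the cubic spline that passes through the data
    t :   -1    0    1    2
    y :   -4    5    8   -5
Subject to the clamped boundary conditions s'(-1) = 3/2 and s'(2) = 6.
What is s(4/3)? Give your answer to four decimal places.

2.4222

With m_i denoting the second derivative at x_i, h_i = 1, 1, 1, and Δ_i = (y_(i+1) − y_i)/h_i = 9, 3, -13:
  1·m_0 + 4·m_1 + 1·m_2 = 6(Δ_1 - Δ_0) = -36
  1·m_1 + 4·m_2 + 1·m_3 = 6(Δ_2 - Δ_1) = -96
Clamped end conditions give two more equations: 2h_0·m_0 + h_0·m_1 = 6(Δ_0 - s'(-1)) = 45 and h_2·m_2 + 2h_2·m_3 = 6(s'(2) - Δ_2) = 114.
Forward elimination and back-substitution give m_0 = 124/5, m_1 = -23/5, m_2 = -212/5, m_3 = 391/5.
On [1, 2], s(t) = 8 - 119/10·(t - 1) - 106/5·(t - 1)² + 201/10·(t - 1)³.
With (t - 1) = 1/3: s(4/3) = 109/45.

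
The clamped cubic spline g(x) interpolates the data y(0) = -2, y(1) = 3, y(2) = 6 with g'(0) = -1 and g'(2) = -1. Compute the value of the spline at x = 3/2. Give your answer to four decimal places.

Write m_i for g''(x_i). With h_i = 1, 1 and divided differences Δ_i = 5, 3, the continuity of g' gives the tridiagonal system
  1·m_0 + 4·m_1 + 1·m_2 = 6(Δ_1 - Δ_0) = -12
Clamped end conditions give two more equations: 2h_0·m_0 + h_0·m_1 = 6(Δ_0 - g'(0)) = 36 and h_1·m_1 + 2h_1·m_2 = 6(g'(2) - Δ_1) = -24.
Hence m_0 = 21, m_1 = -6, m_2 = -9.
On [1, 2], g(x) = 3 + 13/2·(x - 1) - 3·(x - 1)² - 1/2·(x - 1)³.
With (x - 1) = 1/2: g(3/2) = 87/16.

5.4375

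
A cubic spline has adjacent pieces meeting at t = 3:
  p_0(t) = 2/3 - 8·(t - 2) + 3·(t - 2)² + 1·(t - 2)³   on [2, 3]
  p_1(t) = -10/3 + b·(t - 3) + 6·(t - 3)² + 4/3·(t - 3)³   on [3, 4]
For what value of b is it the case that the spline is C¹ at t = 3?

1

p_0'(t) = -8 + 6·(t - 2) + 3·(t - 2)², so p_0'(3) = 1. On the right, p_1'(3) = b, so b = 1.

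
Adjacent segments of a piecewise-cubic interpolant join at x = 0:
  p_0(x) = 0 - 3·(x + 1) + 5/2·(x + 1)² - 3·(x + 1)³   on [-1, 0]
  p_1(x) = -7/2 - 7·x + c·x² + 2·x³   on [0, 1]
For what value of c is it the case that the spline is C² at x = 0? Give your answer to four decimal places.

-6.5000

p_0''(x) = 5 - 18·(x + 1), so p_0''(0) = -13. On the right, p_1''(0) = 2c, so c = -13/2.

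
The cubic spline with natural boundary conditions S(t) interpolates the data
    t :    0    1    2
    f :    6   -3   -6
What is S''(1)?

9

Write m_i for S''(x_i). With h_i = 1, 1 and divided differences Δ_i = -9, -3, the continuity of S' gives the tridiagonal system
  1·m_0 + 4·m_1 + 1·m_2 = 6(Δ_1 - Δ_0) = 36
Natural end conditions: m_0 = m_2 = 0.
Hence m_0 = 0, m_1 = 9, m_2 = 0.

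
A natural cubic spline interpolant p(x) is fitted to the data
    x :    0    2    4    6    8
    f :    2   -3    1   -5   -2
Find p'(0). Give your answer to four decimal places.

-4.1429

Let M_i = p''(x_i). Step sizes h_i = 2, 2, 2, 2; slopes of the chords Δ_i = (y_(i+1) - y_i)/h_i = -5/2, 2, -3, 3/2.
  2·M_0 + 8·M_1 + 2·M_2 = 6(Δ_1 - Δ_0) = 27
  2·M_1 + 8·M_2 + 2·M_3 = 6(Δ_2 - Δ_1) = -30
  2·M_2 + 8·M_3 + 2·M_4 = 6(Δ_3 - Δ_2) = 27
Natural end conditions: M_0 = M_4 = 0.
Solving: M_0 = 0, M_1 = 69/14, M_2 = -87/14, M_3 = 69/14, M_4 = 0.
On [0, 2], p'(x) = b_0 + 2c_0·x + 3d_0·x² with b_0 = Δ_0 - h_0(2M_0 + M_1)/6 = -29/7, c_0 = M_0/2 = 0, d_0 = (M_1 - M_0)/(6h_0) = 23/56. So p'(0) = -29/7.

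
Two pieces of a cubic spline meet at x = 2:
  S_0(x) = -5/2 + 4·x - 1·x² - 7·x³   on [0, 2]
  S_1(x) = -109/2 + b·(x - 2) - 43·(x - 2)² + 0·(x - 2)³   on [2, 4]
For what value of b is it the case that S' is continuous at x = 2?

-84

S_0'(x) = 4 - 2·x - 21·x², so S_0'(2) = -84. On the right, S_1'(2) = b, so b = -84.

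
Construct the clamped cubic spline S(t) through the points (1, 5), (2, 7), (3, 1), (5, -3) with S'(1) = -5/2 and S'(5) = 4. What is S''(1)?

23

With M_i denoting the second derivative at x_i, h_i = 1, 1, 2, and Δ_i = (y_(i+1) − y_i)/h_i = 2, -6, -2:
  1·M_0 + 4·M_1 + 1·M_2 = 6(Δ_1 - Δ_0) = -48
  1·M_1 + 6·M_2 + 2·M_3 = 6(Δ_2 - Δ_1) = 24
Clamped end conditions give two more equations: 2h_0·M_0 + h_0·M_1 = 6(Δ_0 - S'(1)) = 27 and h_2·M_2 + 2h_2·M_3 = 6(S'(5) - Δ_2) = 36.
Forward elimination and back-substitution give M_0 = 23, M_1 = -19, M_2 = 5, M_3 = 13/2.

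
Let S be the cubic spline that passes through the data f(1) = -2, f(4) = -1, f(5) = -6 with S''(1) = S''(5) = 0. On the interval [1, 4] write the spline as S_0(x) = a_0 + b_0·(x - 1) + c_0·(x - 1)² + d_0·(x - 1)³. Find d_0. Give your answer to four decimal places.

-0.2222

Put M_i = S'' at the i-th knot. Here h = (3, 1) and Δ = (1/3, -5), so the interior equations h_(i-1)·M_(i-1) + 2(h_(i-1)+h_i)·M_i + h_i·M_(i+1) = 6(Δ_i − Δ_(i-1)) read
  3·M_0 + 8·M_1 + 1·M_2 = 6(Δ_1 - Δ_0) = -32
Natural end conditions: M_0 = M_2 = 0.
Forward elimination and back-substitution give M_0 = 0, M_1 = -4, M_2 = 0.
On [1, 4], with S_0(x) = a_0 + b_0·(x - 1) + c_0·(x - 1)² + d_0·(x - 1)³: c_0 = M_0/2 = 0, d_0 = (M_1 - M_0)/(6h_0) = -2/9, b_0 = Δ_0 - h_0(2M_0 + M_1)/6 = 7/3.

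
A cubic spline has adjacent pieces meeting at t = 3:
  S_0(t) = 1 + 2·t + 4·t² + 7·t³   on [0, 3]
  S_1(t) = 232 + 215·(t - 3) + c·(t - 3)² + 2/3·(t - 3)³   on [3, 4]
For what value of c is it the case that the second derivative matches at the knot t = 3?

S_0''(t) = 8 + 42·t, so S_0''(3) = 134. On the right, S_1''(3) = 2c, so c = 67.

67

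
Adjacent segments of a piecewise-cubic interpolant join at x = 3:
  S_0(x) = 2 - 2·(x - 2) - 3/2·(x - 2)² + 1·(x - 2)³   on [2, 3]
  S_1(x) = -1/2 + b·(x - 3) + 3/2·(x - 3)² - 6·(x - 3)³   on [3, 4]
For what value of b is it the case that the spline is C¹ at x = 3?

S_0'(x) = -2 - 3·(x - 2) + 3·(x - 2)², so S_0'(3) = -2. On the right, S_1'(3) = b, so b = -2.

-2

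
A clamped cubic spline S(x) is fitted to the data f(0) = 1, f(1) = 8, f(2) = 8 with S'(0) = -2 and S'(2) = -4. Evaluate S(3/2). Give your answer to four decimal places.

With σ_i denoting the second derivative at x_i, h_i = 1, 1, and Δ_i = (y_(i+1) − y_i)/h_i = 7, 0:
  1·σ_0 + 4·σ_1 + 1·σ_2 = 6(Δ_1 - Δ_0) = -42
Clamped end conditions give two more equations: 2h_0·σ_0 + h_0·σ_1 = 6(Δ_0 - S'(0)) = 54 and h_1·σ_1 + 2h_1·σ_2 = 6(S'(2) - Δ_1) = -24.
Solving: σ_0 = 73/2, σ_1 = -19, σ_2 = -5/2.
On [1, 2], S(x) = 8 + 27/4·(x - 1) - 19/2·(x - 1)² + 11/4·(x - 1)³.
With (x - 1) = 1/2: S(3/2) = 299/32.

9.3438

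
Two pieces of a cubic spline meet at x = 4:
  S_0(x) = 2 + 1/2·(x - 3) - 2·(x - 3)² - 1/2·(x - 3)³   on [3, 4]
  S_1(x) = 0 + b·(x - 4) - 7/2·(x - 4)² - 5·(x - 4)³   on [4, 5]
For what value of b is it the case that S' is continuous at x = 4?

-5

S_0'(x) = 1/2 - 4·(x - 3) - 3/2·(x - 3)², so S_0'(4) = -5. On the right, S_1'(4) = b, so b = -5.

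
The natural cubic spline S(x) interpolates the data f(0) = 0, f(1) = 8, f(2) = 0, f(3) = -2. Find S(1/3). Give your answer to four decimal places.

4.0494

Put σ_i = S'' at the i-th knot. Here h = (1, 1, 1) and Δ = (8, -8, -2), so the interior equations h_(i-1)·σ_(i-1) + 2(h_(i-1)+h_i)·σ_i + h_i·σ_(i+1) = 6(Δ_i − Δ_(i-1)) read
  1·σ_0 + 4·σ_1 + 1·σ_2 = 6(Δ_1 - Δ_0) = -96
  1·σ_1 + 4·σ_2 + 1·σ_3 = 6(Δ_2 - Δ_1) = 36
Natural end conditions: σ_0 = σ_3 = 0.
Solving the tridiagonal system: σ_0 = 0, σ_1 = -28, σ_2 = 16, σ_3 = 0.
On [0, 1], S(x) = 0 + 38/3·x + 0·x² - 14/3·x³.
With x = 1/3: S(1/3) = 328/81.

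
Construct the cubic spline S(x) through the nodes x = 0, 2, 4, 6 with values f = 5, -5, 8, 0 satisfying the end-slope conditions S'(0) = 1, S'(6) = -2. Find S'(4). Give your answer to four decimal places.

Put m_i = S'' at the i-th knot. Here h = (2, 2, 2) and Δ = (-5, 13/2, -4), so the interior equations h_(i-1)·m_(i-1) + 2(h_(i-1)+h_i)·m_i + h_i·m_(i+1) = 6(Δ_i − Δ_(i-1)) read
  2·m_0 + 8·m_1 + 2·m_2 = 6(Δ_1 - Δ_0) = 69
  2·m_1 + 8·m_2 + 2·m_3 = 6(Δ_2 - Δ_1) = -63
Clamped end conditions give two more equations: 2h_0·m_0 + h_0·m_1 = 6(Δ_0 - S'(0)) = -36 and h_2·m_2 + 2h_2·m_3 = 6(S'(6) - Δ_2) = 12.
Forward elimination and back-substitution give m_0 = -173/10, m_1 = 83/5, m_2 = -73/5, m_3 = 103/10.
On [4, 6], S'(x) = b_2 + 2c_2·(x - 4) + 3d_2·(x - 4)² with b_2 = Δ_2 - h_2(2m_2 + m_3)/6 = 23/10, c_2 = m_2/2 = -73/10, d_2 = (m_3 - m_2)/(6h_2) = 83/40. So S'(4) = 23/10.

2.3000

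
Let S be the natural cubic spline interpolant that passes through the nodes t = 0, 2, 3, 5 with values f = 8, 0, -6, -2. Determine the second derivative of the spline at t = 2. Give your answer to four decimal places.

-3.4286

Let σ_i = S''(x_i). Step sizes h_i = 2, 1, 2; slopes of the chords Δ_i = (y_(i+1) - y_i)/h_i = -4, -6, 2.
  2·σ_0 + 6·σ_1 + 1·σ_2 = 6(Δ_1 - Δ_0) = -12
  1·σ_1 + 6·σ_2 + 2·σ_3 = 6(Δ_2 - Δ_1) = 48
Natural end conditions: σ_0 = σ_3 = 0.
Hence σ_0 = 0, σ_1 = -24/7, σ_2 = 60/7, σ_3 = 0.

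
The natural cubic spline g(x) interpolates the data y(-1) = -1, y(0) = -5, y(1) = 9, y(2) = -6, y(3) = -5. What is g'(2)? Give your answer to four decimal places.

Write σ_i for g''(x_i). With h_i = 1, 1, 1, 1 and divided differences Δ_i = -4, 14, -15, 1, the continuity of g' gives the tridiagonal system
  1·σ_0 + 4·σ_1 + 1·σ_2 = 6(Δ_1 - Δ_0) = 108
  1·σ_1 + 4·σ_2 + 1·σ_3 = 6(Δ_2 - Δ_1) = -174
  1·σ_2 + 4·σ_3 + 1·σ_4 = 6(Δ_3 - Δ_2) = 96
Natural end conditions: σ_0 = σ_4 = 0.
Hence σ_0 = 0, σ_1 = 603/14, σ_2 = -450/7, σ_3 = 561/14, σ_4 = 0.
On [2, 3], g'(x) = b_3 + 2c_3·(x - 2) + 3d_3·(x - 2)² with b_3 = Δ_3 - h_3(2σ_3 + σ_4)/6 = -173/14, c_3 = σ_3/2 = 561/28, d_3 = (σ_4 - σ_3)/(6h_3) = -187/28. So g'(2) = -173/14.

-12.3571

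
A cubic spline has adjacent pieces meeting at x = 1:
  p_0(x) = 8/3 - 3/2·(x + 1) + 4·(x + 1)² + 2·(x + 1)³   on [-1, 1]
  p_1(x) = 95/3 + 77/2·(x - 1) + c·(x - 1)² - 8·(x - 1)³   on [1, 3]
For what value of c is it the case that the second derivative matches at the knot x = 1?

p_0''(x) = 8 + 12·(x + 1), so p_0''(1) = 32. On the right, p_1''(1) = 2c, so c = 16.

16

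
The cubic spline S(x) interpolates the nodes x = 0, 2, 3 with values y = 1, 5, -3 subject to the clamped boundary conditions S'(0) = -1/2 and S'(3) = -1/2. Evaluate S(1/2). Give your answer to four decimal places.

2.1172

With m_i denoting the second derivative at x_i, h_i = 2, 1, and Δ_i = (y_(i+1) − y_i)/h_i = 2, -8:
  2·m_0 + 6·m_1 + 1·m_2 = 6(Δ_1 - Δ_0) = -60
Clamped end conditions give two more equations: 2h_0·m_0 + h_0·m_1 = 6(Δ_0 - S'(0)) = 15 and h_1·m_1 + 2h_1·m_2 = 6(S'(3) - Δ_1) = 45.
Solving: m_0 = 55/4, m_1 = -20, m_2 = 65/2.
On [0, 2], S(x) = 1 - 1/2·x + 55/8·x² - 45/16·x³.
With x = 1/2: S(1/2) = 271/128.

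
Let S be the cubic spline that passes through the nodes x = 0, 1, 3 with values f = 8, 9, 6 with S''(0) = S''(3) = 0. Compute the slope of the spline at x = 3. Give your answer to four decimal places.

Let M_i = S''(x_i). Step sizes h_i = 1, 2; slopes of the chords Δ_i = (y_(i+1) - y_i)/h_i = 1, -3/2.
  1·M_0 + 6·M_1 + 2·M_2 = 6(Δ_1 - Δ_0) = -15
Natural end conditions: M_0 = M_2 = 0.
Solving: M_0 = 0, M_1 = -5/2, M_2 = 0.
On [1, 3], S'(x) = b_1 + 2c_1·(x - 1) + 3d_1·(x - 1)² with b_1 = Δ_1 - h_1(2M_1 + M_2)/6 = 1/6, c_1 = M_1/2 = -5/4, d_1 = (M_2 - M_1)/(6h_1) = 5/24. So S'(3) = -7/3.

-2.3333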